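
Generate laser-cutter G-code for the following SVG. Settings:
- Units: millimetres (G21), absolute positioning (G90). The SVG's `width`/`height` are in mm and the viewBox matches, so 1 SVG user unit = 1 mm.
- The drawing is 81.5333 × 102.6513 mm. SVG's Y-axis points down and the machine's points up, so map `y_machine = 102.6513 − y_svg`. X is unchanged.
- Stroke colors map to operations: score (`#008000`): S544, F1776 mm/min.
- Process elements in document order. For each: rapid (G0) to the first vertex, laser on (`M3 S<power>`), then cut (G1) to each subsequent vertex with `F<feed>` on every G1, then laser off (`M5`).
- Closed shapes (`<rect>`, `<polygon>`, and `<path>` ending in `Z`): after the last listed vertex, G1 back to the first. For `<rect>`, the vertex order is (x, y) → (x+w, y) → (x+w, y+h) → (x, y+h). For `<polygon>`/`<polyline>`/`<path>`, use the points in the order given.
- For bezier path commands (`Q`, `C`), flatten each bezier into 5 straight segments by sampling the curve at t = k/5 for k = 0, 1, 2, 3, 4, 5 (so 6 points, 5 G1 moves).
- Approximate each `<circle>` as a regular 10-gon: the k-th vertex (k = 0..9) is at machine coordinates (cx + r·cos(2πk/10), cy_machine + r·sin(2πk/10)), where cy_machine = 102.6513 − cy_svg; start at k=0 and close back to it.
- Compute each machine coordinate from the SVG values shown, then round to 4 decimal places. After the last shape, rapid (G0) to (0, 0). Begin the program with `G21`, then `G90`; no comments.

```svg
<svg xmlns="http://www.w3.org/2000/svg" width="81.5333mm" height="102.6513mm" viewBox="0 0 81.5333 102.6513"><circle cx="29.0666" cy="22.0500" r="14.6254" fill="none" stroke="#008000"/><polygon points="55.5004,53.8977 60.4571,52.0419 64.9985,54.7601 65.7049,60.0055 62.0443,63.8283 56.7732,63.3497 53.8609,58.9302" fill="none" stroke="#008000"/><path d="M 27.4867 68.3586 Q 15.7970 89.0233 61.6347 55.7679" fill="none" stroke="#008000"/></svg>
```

viewBox `0 0 81.5333 102.6513` with mm width/height → 1 unit = 1 mm. Flip: y_m = 102.6513 − y_svg.

**Shape 1** — `<circle>` circle, stroke `#008000` → score (S544, F1776). Machine vertices: (43.6920,80.6013) → (40.8988,89.1979) → (33.5861,94.5109) → (24.5471,94.5109) → (17.2344,89.1979) → (14.4412,80.6013) → (17.2344,72.0047) → (24.5471,66.6917) → (33.5861,66.6917) → (40.8988,72.0047) → (43.6920,80.6013). Closed: final G1 returns to the first vertex.

**Shape 2** — `<polygon>` regular polygon, stroke `#008000` → score (S544, F1776). Machine vertices: (55.5004,48.7536) → (60.4571,50.6094) → (64.9985,47.8912) → (65.7049,42.6458) → (62.0443,38.8230) → (56.7732,39.3016) → (53.8609,43.7211) → (55.5004,48.7536). Closed: final G1 returns to the first vertex.

**Shape 3** — `<path>` quadratic bezier, stroke `#008000` → score (S544, F1776). Control points (SVG): P0=(27.4867,68.3586), P1=(15.7970,89.0233), P2=(61.6347,55.7679); sampled at t=k/5. Machine vertices: (27.4867,34.2927) → (25.1119,28.1836) → (27.3393,26.3882) → (34.1689,28.9063) → (45.6007,35.7380) → (61.6347,46.8834). Open path.

G21
G90
G0 X43.6920 Y80.6013
M3 S544
G1 X40.8988 Y89.1979 F1776
G1 X33.5861 Y94.5109 F1776
G1 X24.5471 Y94.5109 F1776
G1 X17.2344 Y89.1979 F1776
G1 X14.4412 Y80.6013 F1776
G1 X17.2344 Y72.0047 F1776
G1 X24.5471 Y66.6917 F1776
G1 X33.5861 Y66.6917 F1776
G1 X40.8988 Y72.0047 F1776
G1 X43.6920 Y80.6013 F1776
M5
G0 X55.5004 Y48.7536
M3 S544
G1 X60.4571 Y50.6094 F1776
G1 X64.9985 Y47.8912 F1776
G1 X65.7049 Y42.6458 F1776
G1 X62.0443 Y38.8230 F1776
G1 X56.7732 Y39.3016 F1776
G1 X53.8609 Y43.7211 F1776
G1 X55.5004 Y48.7536 F1776
M5
G0 X27.4867 Y34.2927
M3 S544
G1 X25.1119 Y28.1836 F1776
G1 X27.3393 Y26.3882 F1776
G1 X34.1689 Y28.9063 F1776
G1 X45.6007 Y35.7380 F1776
G1 X61.6347 Y46.8834 F1776
M5
G0 X0.0000 Y0.0000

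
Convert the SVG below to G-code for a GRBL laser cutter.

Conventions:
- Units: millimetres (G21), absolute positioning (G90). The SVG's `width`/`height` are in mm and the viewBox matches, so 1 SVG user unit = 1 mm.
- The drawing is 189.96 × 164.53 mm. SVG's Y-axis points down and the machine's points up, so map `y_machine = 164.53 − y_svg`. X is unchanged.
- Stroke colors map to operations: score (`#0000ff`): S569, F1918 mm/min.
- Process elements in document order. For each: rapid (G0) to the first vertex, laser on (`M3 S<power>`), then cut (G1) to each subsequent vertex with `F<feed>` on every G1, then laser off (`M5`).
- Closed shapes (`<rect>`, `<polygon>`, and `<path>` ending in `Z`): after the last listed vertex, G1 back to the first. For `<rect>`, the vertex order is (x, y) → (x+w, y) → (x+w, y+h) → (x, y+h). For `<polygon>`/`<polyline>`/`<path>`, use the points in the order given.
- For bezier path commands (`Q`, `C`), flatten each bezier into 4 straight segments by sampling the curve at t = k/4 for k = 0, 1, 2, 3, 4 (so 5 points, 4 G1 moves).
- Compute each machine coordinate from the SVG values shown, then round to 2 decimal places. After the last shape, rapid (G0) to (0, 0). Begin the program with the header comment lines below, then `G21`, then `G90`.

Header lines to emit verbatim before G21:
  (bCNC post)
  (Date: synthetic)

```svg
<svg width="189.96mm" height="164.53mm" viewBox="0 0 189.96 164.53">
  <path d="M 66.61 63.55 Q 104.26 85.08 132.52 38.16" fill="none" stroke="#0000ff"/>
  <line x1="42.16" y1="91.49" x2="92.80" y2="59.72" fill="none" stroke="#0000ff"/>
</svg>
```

viewBox `0 0 189.96 164.53` with mm width/height → 1 unit = 1 mm. Flip: y_m = 164.53 − y_svg.

**Shape 1** — `<path>` quadratic bezier, stroke `#0000ff` → score (S569, F1918). Control points (SVG): P0=(66.61,63.55), P1=(104.26,85.08), P2=(132.52,38.16); sampled at t=k/4. Machine vertices: (66.61,100.98) → (84.85,94.49) → (101.91,96.56) → (117.80,107.19) → (132.52,126.37). Open path.

**Shape 2** — `<line>` line segment, stroke `#0000ff` → score (S569, F1918). Machine vertices: (42.16,73.04) → (92.80,104.81). Open path.

(bCNC post)
(Date: synthetic)
G21
G90
G0 X66.61 Y100.98
M3 S569
G1 X84.85 Y94.49 F1918
G1 X101.91 Y96.56 F1918
G1 X117.80 Y107.19 F1918
G1 X132.52 Y126.37 F1918
M5
G0 X42.16 Y73.04
M3 S569
G1 X92.80 Y104.81 F1918
M5
G0 X0.00 Y0.00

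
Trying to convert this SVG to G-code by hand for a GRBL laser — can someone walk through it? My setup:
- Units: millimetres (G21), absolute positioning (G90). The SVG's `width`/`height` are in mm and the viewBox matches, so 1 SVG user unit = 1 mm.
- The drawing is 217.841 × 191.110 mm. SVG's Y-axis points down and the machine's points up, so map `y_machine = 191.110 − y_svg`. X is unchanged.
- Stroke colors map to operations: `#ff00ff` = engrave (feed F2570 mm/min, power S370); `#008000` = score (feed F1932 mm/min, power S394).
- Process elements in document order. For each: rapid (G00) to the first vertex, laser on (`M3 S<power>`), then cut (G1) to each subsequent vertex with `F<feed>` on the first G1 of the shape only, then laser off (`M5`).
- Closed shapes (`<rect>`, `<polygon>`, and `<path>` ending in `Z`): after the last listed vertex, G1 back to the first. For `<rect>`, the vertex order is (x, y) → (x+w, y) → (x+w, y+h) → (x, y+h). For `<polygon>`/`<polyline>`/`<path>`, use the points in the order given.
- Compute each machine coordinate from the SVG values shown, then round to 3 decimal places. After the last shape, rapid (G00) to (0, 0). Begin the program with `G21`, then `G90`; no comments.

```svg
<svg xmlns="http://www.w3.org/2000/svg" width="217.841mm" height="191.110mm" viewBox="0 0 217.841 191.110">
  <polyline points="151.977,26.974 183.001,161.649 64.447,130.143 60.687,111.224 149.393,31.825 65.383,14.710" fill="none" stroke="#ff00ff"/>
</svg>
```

viewBox `0 0 217.841 191.110` with mm width/height → 1 unit = 1 mm. Flip: y_m = 191.110 − y_svg.

**Shape 1** — `<polyline>` open polyline, stroke `#ff00ff` → engrave (S370, F2570). Machine vertices: (151.977,164.136) → (183.001,29.461) → (64.447,60.967) → (60.687,79.886) → (149.393,159.285) → (65.383,176.400). Open path.

G21
G90
G00 X151.977 Y164.136
M3 S370
G1 X183.001 Y29.461 F2570
G1 X64.447 Y60.967
G1 X60.687 Y79.886
G1 X149.393 Y159.285
G1 X65.383 Y176.400
M5
G00 X0.000 Y0.000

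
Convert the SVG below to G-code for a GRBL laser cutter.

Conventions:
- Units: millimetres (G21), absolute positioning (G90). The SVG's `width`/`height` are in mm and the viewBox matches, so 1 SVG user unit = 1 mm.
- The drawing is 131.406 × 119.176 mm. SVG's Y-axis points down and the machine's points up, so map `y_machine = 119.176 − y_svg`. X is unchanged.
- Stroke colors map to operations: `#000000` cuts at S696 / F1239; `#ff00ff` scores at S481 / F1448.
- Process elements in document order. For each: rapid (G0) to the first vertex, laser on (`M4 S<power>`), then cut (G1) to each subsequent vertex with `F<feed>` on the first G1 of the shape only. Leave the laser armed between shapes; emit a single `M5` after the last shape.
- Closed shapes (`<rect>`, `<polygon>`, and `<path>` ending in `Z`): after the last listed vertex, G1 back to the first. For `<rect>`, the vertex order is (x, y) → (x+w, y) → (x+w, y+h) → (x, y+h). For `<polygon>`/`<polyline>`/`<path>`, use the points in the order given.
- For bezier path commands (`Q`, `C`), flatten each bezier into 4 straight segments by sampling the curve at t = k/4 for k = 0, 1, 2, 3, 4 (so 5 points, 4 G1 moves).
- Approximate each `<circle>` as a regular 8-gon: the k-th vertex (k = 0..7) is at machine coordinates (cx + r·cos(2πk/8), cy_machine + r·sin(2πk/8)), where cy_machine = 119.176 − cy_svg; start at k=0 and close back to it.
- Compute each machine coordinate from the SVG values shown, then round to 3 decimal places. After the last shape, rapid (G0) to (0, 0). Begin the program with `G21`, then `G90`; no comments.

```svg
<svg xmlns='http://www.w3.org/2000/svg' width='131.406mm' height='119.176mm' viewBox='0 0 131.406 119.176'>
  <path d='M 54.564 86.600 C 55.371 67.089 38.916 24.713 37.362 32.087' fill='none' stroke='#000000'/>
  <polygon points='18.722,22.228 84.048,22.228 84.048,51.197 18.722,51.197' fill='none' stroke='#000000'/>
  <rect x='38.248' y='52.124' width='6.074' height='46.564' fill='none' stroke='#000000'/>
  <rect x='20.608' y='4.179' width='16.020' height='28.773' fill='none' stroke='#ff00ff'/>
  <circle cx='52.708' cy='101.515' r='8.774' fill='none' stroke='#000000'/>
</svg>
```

viewBox `0 0 131.406 119.176` with mm width/height → 1 unit = 1 mm. Flip: y_m = 119.176 − y_svg.

**Shape 1** — `<path>` cubic bezier, stroke `#000000` → cut (S696, F1239). Control points (SVG): P0=(54.564,86.600), P1=(55.371,67.089), P2=(38.916,24.713), P3=(37.362,32.087); sampled at t=k/4. Machine vertices: (54.564,32.576) → (52.435,50.362) → (46.848,69.914) → (40.819,84.426) → (37.362,87.089). Open path.

**Shape 2** — `<polygon>` rectangle, stroke `#000000` → cut (S696, F1239). Machine vertices: (18.722,96.948) → (84.048,96.948) → (84.048,67.979) → (18.722,67.979) → (18.722,96.948). Closed: final G1 returns to the first vertex.

**Shape 3** — `<rect>` rectangle, stroke `#000000` → cut (S696, F1239). Machine vertices: (38.248,67.052) → (44.322,67.052) → (44.322,20.488) → (38.248,20.488) → (38.248,67.052). Closed: final G1 returns to the first vertex.

**Shape 4** — `<rect>` rectangle, stroke `#ff00ff` → score (S481, F1448). Machine vertices: (20.608,114.997) → (36.628,114.997) → (36.628,86.224) → (20.608,86.224) → (20.608,114.997). Closed: final G1 returns to the first vertex.

**Shape 5** — `<circle>` circle, stroke `#000000` → cut (S696, F1239). Machine vertices: (61.482,17.661) → (58.912,23.865) → (52.708,26.435) → (46.504,23.865) → (43.934,17.661) → (46.504,11.457) → (52.708,8.887) → (58.912,11.457) → (61.482,17.661). Closed: final G1 returns to the first vertex.

G21
G90
G0 X54.564 Y32.576
M4 S696
G1 X52.435 Y50.362 F1239
G1 X46.848 Y69.914
G1 X40.819 Y84.426
G1 X37.362 Y87.089
G0 X18.722 Y96.948
M4 S696
G1 X84.048 Y96.948 F1239
G1 X84.048 Y67.979
G1 X18.722 Y67.979
G1 X18.722 Y96.948
G0 X38.248 Y67.052
M4 S696
G1 X44.322 Y67.052 F1239
G1 X44.322 Y20.488
G1 X38.248 Y20.488
G1 X38.248 Y67.052
G0 X20.608 Y114.997
M4 S481
G1 X36.628 Y114.997 F1448
G1 X36.628 Y86.224
G1 X20.608 Y86.224
G1 X20.608 Y114.997
G0 X61.482 Y17.661
M4 S696
G1 X58.912 Y23.865 F1239
G1 X52.708 Y26.435
G1 X46.504 Y23.865
G1 X43.934 Y17.661
G1 X46.504 Y11.457
G1 X52.708 Y8.887
G1 X58.912 Y11.457
G1 X61.482 Y17.661
M5
G0 X0.000 Y0.000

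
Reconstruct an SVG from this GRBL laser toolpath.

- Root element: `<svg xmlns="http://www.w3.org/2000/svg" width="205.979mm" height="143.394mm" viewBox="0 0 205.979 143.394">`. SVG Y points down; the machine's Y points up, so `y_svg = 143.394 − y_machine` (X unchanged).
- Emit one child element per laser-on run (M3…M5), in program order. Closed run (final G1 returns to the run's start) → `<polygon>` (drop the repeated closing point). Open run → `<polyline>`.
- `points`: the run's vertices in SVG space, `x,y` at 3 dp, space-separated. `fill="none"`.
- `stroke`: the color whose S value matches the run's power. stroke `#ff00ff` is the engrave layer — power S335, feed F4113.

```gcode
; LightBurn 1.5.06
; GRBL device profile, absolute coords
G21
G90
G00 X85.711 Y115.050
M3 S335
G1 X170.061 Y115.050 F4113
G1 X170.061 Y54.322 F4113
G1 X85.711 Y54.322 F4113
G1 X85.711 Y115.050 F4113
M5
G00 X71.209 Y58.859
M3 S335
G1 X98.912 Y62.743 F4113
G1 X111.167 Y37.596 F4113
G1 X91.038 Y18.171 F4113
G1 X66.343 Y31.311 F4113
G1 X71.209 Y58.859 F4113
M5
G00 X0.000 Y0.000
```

<svg xmlns="http://www.w3.org/2000/svg" width="205.979mm" height="143.394mm" viewBox="0 0 205.979 143.394">
  <polygon points="85.711,28.344 170.061,28.344 170.061,89.072 85.711,89.072" fill="none" stroke="#ff00ff"/>
  <polygon points="71.209,84.535 98.912,80.651 111.167,105.798 91.038,125.223 66.343,112.083" fill="none" stroke="#ff00ff"/>
</svg>

Each laser-on run becomes one SVG element. Flip Y back into SVG space with y_svg = 143.394 − y_machine. Every run uses S335, so all elements get stroke `#ff00ff` (engrave).

Run 1: The run returns to its start, so emit a `<polygon>` with points (Y-flipped): 85.711,28.344 170.061,28.344 170.061,89.072 85.711,89.072.

Run 2: The run returns to its start, so emit a `<polygon>` with points (Y-flipped): 71.209,84.535 98.912,80.651 111.167,105.798 91.038,125.223 66.343,112.083.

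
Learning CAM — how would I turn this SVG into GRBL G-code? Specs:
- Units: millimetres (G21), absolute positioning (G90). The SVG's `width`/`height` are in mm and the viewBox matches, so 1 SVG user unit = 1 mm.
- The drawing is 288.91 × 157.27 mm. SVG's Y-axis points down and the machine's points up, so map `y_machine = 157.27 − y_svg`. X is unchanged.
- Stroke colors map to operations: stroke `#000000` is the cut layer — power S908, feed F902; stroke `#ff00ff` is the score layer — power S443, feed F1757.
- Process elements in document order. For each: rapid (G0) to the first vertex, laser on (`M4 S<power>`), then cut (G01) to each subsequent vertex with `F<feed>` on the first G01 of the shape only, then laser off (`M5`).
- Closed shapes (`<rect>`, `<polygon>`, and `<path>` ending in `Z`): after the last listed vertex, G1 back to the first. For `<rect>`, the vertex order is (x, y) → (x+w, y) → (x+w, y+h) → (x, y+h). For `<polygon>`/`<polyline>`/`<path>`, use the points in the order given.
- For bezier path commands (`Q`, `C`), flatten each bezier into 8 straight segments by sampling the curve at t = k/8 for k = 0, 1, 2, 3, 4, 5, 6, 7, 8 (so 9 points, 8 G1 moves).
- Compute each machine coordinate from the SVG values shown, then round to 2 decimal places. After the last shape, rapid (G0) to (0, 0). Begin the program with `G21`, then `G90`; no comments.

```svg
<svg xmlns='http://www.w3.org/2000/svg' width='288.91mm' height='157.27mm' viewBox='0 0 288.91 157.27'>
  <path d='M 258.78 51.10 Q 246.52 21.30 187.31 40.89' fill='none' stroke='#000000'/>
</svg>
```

Since the viewBox matches the mm dimensions, user units are millimetres directly. The only transform is the Y-flip y_m = 157.27 − y_svg.

Shape 1 is a quadratic bezier drawn with `<path>`. Its stroke #000000 means cut at S908, F902. After flipping Y the toolpath is (258.78,106.17) → (254.98,112.85) → (249.72,117.98) → (242.98,121.57) → (234.78,123.62) → (225.12,124.13) → (213.98,123.09) → (201.38,120.51) → (187.31,116.38).

G21
G90
G0 X258.78 Y106.17
M4 S908
G01 X254.98 Y112.85 F902
G01 X249.72 Y117.98
G01 X242.98 Y121.57
G01 X234.78 Y123.62
G01 X225.12 Y124.13
G01 X213.98 Y123.09
G01 X201.38 Y120.51
G01 X187.31 Y116.38
M5
G0 X0.00 Y0.00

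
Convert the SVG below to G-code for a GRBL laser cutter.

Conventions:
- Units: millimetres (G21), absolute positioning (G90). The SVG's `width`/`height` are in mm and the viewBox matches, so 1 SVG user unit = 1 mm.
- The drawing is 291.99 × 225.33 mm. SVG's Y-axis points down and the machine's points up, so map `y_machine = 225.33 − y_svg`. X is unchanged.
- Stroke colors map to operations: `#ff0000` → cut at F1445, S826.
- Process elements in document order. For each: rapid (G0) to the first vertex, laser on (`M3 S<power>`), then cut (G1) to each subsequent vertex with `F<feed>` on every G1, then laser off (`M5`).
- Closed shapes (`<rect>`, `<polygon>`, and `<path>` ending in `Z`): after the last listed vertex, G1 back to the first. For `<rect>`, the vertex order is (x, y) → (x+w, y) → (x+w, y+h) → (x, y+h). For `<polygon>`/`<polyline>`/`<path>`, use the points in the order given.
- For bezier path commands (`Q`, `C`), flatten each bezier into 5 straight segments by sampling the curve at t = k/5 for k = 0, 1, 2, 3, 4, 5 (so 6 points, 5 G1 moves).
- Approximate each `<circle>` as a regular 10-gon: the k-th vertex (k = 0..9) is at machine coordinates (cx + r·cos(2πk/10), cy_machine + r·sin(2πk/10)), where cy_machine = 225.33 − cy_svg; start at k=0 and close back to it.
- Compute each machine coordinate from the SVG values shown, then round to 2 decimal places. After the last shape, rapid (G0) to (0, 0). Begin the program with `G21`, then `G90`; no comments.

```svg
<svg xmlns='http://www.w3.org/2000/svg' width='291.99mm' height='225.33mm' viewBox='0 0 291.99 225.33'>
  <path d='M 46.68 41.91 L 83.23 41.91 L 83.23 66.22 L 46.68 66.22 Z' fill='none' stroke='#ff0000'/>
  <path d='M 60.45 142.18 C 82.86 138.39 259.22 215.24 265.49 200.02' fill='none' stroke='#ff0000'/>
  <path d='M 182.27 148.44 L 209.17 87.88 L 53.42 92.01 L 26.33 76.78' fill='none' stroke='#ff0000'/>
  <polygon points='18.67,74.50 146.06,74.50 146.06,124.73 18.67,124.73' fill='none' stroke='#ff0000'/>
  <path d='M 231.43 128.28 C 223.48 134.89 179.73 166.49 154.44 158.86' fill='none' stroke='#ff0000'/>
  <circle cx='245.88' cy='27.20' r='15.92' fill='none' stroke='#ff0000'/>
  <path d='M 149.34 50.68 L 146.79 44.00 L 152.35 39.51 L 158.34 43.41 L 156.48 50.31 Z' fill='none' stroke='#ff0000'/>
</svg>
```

Since the viewBox matches the mm dimensions, user units are millimetres directly. The only transform is the Y-flip y_m = 225.33 − y_svg.

Shape 1 is a rectangle drawn with `<path>`. Its stroke #ff0000 means cut at S826, F1445. After flipping Y the toolpath is (46.68,183.42) → (83.23,183.42) → (83.23,159.11) → (46.68,159.11) → (46.68,183.42), returning to the start.

Shape 2 is a cubic bezier drawn with `<path>`. Its stroke #ff0000 means cut at S826, F1445. After flipping Y the toolpath is (60.45,83.15) → (89.78,77.13) → (140.50,60.04) → (197.06,40.19) → (243.91,25.84) → (265.49,25.31).

Shape 3 is a open polyline drawn with `<path>`. Its stroke #ff0000 means cut at S826, F1445. After flipping Y the toolpath is (182.27,76.89) → (209.17,137.45) → (53.42,133.32) → (26.33,148.55).

Shape 4 is a rectangle drawn with `<polygon>`. Its stroke #ff0000 means cut at S826, F1445. After flipping Y the toolpath is (18.67,150.83) → (146.06,150.83) → (146.06,100.60) → (18.67,100.60) → (18.67,150.83), returning to the start.

Shape 5 is a cubic bezier drawn with `<path>`. Its stroke #ff0000 means cut at S826, F1445. After flipping Y the toolpath is (231.43,97.05) → (222.80,90.60) → (208.18,81.23) → (190.18,72.03) → (171.40,66.09) → (154.44,66.47).

Shape 6 is a circle drawn with `<circle>`. Its stroke #ff0000 means cut at S826, F1445. After flipping Y the toolpath is (261.80,198.13) → (258.76,207.49) → (250.80,213.27) → (240.96,213.27) → (233.00,207.49) → (229.96,198.13) → (233.00,188.77) → (240.96,182.99) → (250.80,182.99) → (258.76,188.77) → (261.80,198.13), returning to the start.

Shape 7 is a regular polygon drawn with `<path>`. Its stroke #ff0000 means cut at S826, F1445. After flipping Y the toolpath is (149.34,174.65) → (146.79,181.33) → (152.35,185.82) → (158.34,181.92) → (156.48,175.02) → (149.34,174.65), returning to the start.

G21
G90
G0 X46.68 Y183.42
M3 S826
G1 X83.23 Y183.42 F1445
G1 X83.23 Y159.11 F1445
G1 X46.68 Y159.11 F1445
G1 X46.68 Y183.42 F1445
M5
G0 X60.45 Y83.15
M3 S826
G1 X89.78 Y77.13 F1445
G1 X140.50 Y60.04 F1445
G1 X197.06 Y40.19 F1445
G1 X243.91 Y25.84 F1445
G1 X265.49 Y25.31 F1445
M5
G0 X182.27 Y76.89
M3 S826
G1 X209.17 Y137.45 F1445
G1 X53.42 Y133.32 F1445
G1 X26.33 Y148.55 F1445
M5
G0 X18.67 Y150.83
M3 S826
G1 X146.06 Y150.83 F1445
G1 X146.06 Y100.60 F1445
G1 X18.67 Y100.60 F1445
G1 X18.67 Y150.83 F1445
M5
G0 X231.43 Y97.05
M3 S826
G1 X222.80 Y90.60 F1445
G1 X208.18 Y81.23 F1445
G1 X190.18 Y72.03 F1445
G1 X171.40 Y66.09 F1445
G1 X154.44 Y66.47 F1445
M5
G0 X261.80 Y198.13
M3 S826
G1 X258.76 Y207.49 F1445
G1 X250.80 Y213.27 F1445
G1 X240.96 Y213.27 F1445
G1 X233.00 Y207.49 F1445
G1 X229.96 Y198.13 F1445
G1 X233.00 Y188.77 F1445
G1 X240.96 Y182.99 F1445
G1 X250.80 Y182.99 F1445
G1 X258.76 Y188.77 F1445
G1 X261.80 Y198.13 F1445
M5
G0 X149.34 Y174.65
M3 S826
G1 X146.79 Y181.33 F1445
G1 X152.35 Y185.82 F1445
G1 X158.34 Y181.92 F1445
G1 X156.48 Y175.02 F1445
G1 X149.34 Y174.65 F1445
M5
G0 X0.00 Y0.00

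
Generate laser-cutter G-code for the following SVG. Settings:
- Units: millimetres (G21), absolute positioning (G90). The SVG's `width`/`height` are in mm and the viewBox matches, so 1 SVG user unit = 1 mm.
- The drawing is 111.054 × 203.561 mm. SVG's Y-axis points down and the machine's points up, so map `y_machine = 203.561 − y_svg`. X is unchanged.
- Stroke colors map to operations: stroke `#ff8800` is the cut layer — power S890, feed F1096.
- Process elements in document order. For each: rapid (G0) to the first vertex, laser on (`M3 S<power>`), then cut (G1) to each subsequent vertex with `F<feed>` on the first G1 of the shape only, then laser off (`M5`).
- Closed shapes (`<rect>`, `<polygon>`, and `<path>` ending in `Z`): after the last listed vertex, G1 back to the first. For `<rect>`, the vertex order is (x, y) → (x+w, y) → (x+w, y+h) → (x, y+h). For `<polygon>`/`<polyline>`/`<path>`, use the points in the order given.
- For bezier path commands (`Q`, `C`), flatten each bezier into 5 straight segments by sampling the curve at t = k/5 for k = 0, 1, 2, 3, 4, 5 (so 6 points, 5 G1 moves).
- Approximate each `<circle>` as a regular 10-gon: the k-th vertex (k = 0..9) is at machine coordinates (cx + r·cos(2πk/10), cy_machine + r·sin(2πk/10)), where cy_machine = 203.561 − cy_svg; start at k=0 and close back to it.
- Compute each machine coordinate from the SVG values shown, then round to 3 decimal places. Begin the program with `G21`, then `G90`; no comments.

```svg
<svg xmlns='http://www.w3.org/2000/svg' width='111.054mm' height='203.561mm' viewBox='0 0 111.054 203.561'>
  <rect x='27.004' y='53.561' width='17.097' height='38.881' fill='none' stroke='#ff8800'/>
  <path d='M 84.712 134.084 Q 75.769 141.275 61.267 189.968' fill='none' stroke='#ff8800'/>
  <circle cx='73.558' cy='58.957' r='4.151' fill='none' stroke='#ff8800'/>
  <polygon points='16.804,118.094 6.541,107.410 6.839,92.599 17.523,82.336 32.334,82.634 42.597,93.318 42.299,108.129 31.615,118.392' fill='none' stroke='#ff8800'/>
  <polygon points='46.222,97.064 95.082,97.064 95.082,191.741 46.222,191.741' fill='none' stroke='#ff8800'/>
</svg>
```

Since the viewBox matches the mm dimensions, user units are millimetres directly. The only transform is the Y-flip y_m = 203.561 − y_svg.

Shape 1 is a rectangle drawn with `<rect>`. Its stroke #ff8800 means cut at S890, F1096. After flipping Y the toolpath is (27.004,150.000) → (44.101,150.000) → (44.101,111.119) → (27.004,111.119) → (27.004,150.000), returning to the start.

Shape 2 is a quadratic bezier drawn with `<path>`. Its stroke #ff8800 means cut at S890, F1096. After flipping Y the toolpath is (84.712,69.477) → (80.912,64.941) → (76.668,57.084) → (71.979,45.907) → (66.845,31.410) → (61.267,13.593).

Shape 3 is a circle drawn with `<circle>`. Its stroke #ff8800 means cut at S890, F1096. After flipping Y the toolpath is (77.709,144.604) → (76.916,147.044) → (74.841,148.552) → (72.275,148.552) → (70.200,147.044) → (69.407,144.604) → (70.200,142.164) → (72.275,140.656) → (74.841,140.656) → (76.916,142.164) → (77.709,144.604), returning to the start.

Shape 4 is a regular polygon drawn with `<polygon>`. Its stroke #ff8800 means cut at S890, F1096. After flipping Y the toolpath is (16.804,85.467) → (6.541,96.151) → (6.839,110.962) → (17.523,121.225) → (32.334,120.927) → (42.597,110.243) → (42.299,95.432) → (31.615,85.169) → (16.804,85.467), returning to the start.

Shape 5 is a rectangle drawn with `<polygon>`. Its stroke #ff8800 means cut at S890, F1096. After flipping Y the toolpath is (46.222,106.497) → (95.082,106.497) → (95.082,11.820) → (46.222,11.820) → (46.222,106.497), returning to the start.

G21
G90
G0 X27.004 Y150.000
M3 S890
G1 X44.101 Y150.000 F1096
G1 X44.101 Y111.119
G1 X27.004 Y111.119
G1 X27.004 Y150.000
M5
G0 X84.712 Y69.477
M3 S890
G1 X80.912 Y64.941 F1096
G1 X76.668 Y57.084
G1 X71.979 Y45.907
G1 X66.845 Y31.410
G1 X61.267 Y13.593
M5
G0 X77.709 Y144.604
M3 S890
G1 X76.916 Y147.044 F1096
G1 X74.841 Y148.552
G1 X72.275 Y148.552
G1 X70.200 Y147.044
G1 X69.407 Y144.604
G1 X70.200 Y142.164
G1 X72.275 Y140.656
G1 X74.841 Y140.656
G1 X76.916 Y142.164
G1 X77.709 Y144.604
M5
G0 X16.804 Y85.467
M3 S890
G1 X6.541 Y96.151 F1096
G1 X6.839 Y110.962
G1 X17.523 Y121.225
G1 X32.334 Y120.927
G1 X42.597 Y110.243
G1 X42.299 Y95.432
G1 X31.615 Y85.169
G1 X16.804 Y85.467
M5
G0 X46.222 Y106.497
M3 S890
G1 X95.082 Y106.497 F1096
G1 X95.082 Y11.820
G1 X46.222 Y11.820
G1 X46.222 Y106.497
M5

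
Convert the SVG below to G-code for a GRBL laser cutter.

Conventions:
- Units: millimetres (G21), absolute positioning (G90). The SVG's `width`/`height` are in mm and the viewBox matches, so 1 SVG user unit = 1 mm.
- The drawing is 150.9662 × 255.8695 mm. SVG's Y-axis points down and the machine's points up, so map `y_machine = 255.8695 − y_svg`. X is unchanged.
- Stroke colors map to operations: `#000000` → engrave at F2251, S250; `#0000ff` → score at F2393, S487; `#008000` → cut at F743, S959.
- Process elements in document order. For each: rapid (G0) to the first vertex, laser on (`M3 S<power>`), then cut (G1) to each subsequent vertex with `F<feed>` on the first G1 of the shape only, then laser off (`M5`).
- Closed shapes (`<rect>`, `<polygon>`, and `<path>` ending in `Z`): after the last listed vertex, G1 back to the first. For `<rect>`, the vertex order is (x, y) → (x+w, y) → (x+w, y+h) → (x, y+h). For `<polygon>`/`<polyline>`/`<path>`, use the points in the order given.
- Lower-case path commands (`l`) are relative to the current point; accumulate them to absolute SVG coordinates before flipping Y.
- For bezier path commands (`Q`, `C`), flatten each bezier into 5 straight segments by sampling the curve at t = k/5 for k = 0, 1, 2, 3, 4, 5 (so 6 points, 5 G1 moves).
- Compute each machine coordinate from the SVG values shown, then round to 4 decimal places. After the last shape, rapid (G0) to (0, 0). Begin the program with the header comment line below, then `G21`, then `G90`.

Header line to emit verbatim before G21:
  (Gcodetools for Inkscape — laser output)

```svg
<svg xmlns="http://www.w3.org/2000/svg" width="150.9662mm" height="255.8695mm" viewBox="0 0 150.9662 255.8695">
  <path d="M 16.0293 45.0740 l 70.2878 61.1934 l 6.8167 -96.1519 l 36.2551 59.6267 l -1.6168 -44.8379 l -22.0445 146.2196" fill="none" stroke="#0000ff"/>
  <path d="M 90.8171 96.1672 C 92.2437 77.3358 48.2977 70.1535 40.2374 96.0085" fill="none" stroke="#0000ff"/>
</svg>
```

(Gcodetools for Inkscape — laser output)
G21
G90
G0 X16.0293 Y210.7955
M3 S487
G1 X86.3171 Y149.6021 F2393
G1 X93.1338 Y245.7540
G1 X129.3889 Y186.1273
G1 X127.7721 Y230.9652
G1 X105.7276 Y84.7456
M5
G0 X90.8171 Y159.7023
M3 S487
G1 X86.8784 Y169.4321 F2393
G1 X75.9507 Y175.3396
G1 X61.9344 Y176.3979
G1 X48.7298 Y171.5806
G1 X40.2374 Y159.8610
M5
G0 X0.0000 Y0.0000

1 u = 1 mm; y_m = 255.8695 − y.

[1] `<path>` open polyline, #0000ff→score S487 F2393: (16.0293,210.7955) → (86.3171,149.6021) → (93.1338,245.7540) → (129.3889,186.1273) → (127.7721,230.9652) → (105.7276,84.7456)

[2] `<path>` cubic bezier, #0000ff→score S487 F2393: (90.8171,159.7023) → (86.8784,169.4321) → (75.9507,175.3396) → (61.9344,176.3979) → (48.7298,171.5806) → (40.2374,159.8610)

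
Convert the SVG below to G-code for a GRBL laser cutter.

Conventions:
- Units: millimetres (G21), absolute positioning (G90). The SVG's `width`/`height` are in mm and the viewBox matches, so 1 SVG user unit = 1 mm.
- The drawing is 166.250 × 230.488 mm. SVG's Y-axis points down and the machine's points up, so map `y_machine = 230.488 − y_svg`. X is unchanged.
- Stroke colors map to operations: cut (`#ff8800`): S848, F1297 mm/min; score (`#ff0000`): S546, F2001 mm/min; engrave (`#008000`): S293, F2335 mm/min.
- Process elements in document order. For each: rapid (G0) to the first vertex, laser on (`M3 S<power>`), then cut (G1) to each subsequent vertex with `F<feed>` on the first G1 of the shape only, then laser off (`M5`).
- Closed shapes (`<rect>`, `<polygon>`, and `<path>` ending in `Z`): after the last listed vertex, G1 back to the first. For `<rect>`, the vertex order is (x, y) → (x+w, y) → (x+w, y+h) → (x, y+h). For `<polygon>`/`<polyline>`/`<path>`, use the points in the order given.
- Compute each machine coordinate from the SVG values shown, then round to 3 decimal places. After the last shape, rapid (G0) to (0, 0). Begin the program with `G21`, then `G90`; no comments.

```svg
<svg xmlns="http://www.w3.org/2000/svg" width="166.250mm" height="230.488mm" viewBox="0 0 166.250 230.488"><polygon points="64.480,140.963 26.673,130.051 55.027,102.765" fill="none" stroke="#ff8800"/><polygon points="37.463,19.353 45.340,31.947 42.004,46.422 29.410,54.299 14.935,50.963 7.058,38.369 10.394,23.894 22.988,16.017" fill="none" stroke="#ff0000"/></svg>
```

1 u = 1 mm; y_m = 230.488 − y.

[1] `<polygon>` regular polygon, #ff8800→cut S848 F1297: (64.480,89.525) → (26.673,100.437) → (55.027,127.723) → (64.480,89.525) (closed)

[2] `<polygon>` regular polygon, #ff0000→score S546 F2001: (37.463,211.135) → (45.340,198.541) → (42.004,184.066) → (29.410,176.189) → (14.935,179.525) → (7.058,192.119) → (10.394,206.594) → (22.988,214.471) → (37.463,211.135) (closed)

G21
G90
G0 X64.480 Y89.525
M3 S848
G1 X26.673 Y100.437 F1297
G1 X55.027 Y127.723
G1 X64.480 Y89.525
M5
G0 X37.463 Y211.135
M3 S546
G1 X45.340 Y198.541 F2001
G1 X42.004 Y184.066
G1 X29.410 Y176.189
G1 X14.935 Y179.525
G1 X7.058 Y192.119
G1 X10.394 Y206.594
G1 X22.988 Y214.471
G1 X37.463 Y211.135
M5
G0 X0.000 Y0.000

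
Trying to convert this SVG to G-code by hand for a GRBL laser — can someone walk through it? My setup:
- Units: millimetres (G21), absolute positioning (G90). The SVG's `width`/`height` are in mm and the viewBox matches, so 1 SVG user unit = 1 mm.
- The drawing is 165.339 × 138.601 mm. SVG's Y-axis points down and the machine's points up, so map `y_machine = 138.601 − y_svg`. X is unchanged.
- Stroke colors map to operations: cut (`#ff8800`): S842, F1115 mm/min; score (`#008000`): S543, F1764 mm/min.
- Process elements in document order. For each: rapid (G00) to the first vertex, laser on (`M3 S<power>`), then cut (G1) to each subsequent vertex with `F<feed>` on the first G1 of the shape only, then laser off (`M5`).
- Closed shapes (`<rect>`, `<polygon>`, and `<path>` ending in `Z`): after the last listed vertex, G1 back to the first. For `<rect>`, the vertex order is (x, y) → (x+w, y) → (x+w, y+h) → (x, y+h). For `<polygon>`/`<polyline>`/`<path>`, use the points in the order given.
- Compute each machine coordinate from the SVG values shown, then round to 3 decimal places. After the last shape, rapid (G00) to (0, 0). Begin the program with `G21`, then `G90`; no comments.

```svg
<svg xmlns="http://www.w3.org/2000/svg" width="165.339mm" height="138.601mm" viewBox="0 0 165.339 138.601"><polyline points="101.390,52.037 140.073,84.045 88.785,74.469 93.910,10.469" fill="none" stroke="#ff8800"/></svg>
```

1 u = 1 mm; y_m = 138.601 − y.

[1] `<polyline>` open polyline, #ff8800→cut S842 F1115: (101.390,86.564) → (140.073,54.556) → (88.785,64.132) → (93.910,128.132)

G21
G90
G00 X101.390 Y86.564
M3 S842
G1 X140.073 Y54.556 F1115
G1 X88.785 Y64.132
G1 X93.910 Y128.132
M5
G00 X0.000 Y0.000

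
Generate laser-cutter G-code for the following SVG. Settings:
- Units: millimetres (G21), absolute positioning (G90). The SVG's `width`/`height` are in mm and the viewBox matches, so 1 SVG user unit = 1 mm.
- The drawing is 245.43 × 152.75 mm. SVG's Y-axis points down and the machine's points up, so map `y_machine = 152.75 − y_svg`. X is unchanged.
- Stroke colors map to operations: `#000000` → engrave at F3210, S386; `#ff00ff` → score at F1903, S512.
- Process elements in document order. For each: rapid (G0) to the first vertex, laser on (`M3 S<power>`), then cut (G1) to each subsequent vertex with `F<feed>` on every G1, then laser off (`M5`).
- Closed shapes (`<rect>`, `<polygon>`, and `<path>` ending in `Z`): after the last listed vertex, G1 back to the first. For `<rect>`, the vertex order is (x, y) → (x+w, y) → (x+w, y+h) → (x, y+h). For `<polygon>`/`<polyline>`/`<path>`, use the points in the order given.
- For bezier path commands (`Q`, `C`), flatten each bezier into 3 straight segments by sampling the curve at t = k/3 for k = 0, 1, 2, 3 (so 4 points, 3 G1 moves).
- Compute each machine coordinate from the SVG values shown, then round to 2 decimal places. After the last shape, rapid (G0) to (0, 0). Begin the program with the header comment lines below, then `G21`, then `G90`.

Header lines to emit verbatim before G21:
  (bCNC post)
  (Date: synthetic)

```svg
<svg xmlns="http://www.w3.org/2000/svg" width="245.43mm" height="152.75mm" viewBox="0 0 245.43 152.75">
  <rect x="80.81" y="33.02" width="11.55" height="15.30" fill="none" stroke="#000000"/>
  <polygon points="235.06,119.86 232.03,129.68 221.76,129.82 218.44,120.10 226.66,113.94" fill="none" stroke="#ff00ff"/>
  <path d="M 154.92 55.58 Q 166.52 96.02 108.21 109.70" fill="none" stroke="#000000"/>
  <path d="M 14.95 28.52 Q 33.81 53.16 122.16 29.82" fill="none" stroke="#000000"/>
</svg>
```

(bCNC post)
(Date: synthetic)
G21
G90
G0 X80.81 Y119.73
M3 S386
G1 X92.36 Y119.73 F3210
G1 X92.36 Y104.43 F3210
G1 X80.81 Y104.43 F3210
G1 X80.81 Y119.73 F3210
M5
G0 X235.06 Y32.89
M3 S512
G1 X232.03 Y23.07 F1903
G1 X221.76 Y22.93 F1903
G1 X218.44 Y32.65 F1903
G1 X226.66 Y38.81 F1903
G1 X235.06 Y32.89 F1903
M5
G0 X154.92 Y97.17
M3 S386
G1 X154.89 Y73.18 F3210
G1 X139.32 Y55.14 F3210
G1 X108.21 Y43.05 F3210
M5
G0 X14.95 Y124.23
M3 S386
G1 X35.24 Y113.13 F3210
G1 X70.98 Y112.70 F3210
G1 X122.16 Y122.93 F3210
M5
G0 X0.00 Y0.00

viewBox `0 0 245.43 152.75` with mm width/height → 1 unit = 1 mm. Flip: y_m = 152.75 − y_svg.

**Shape 1** — `<rect>` rectangle, stroke `#000000` → engrave (S386, F3210). Machine vertices: (80.81,119.73) → (92.36,119.73) → (92.36,104.43) → (80.81,104.43) → (80.81,119.73). Closed: final G1 returns to the first vertex.

**Shape 2** — `<polygon>` regular polygon, stroke `#ff00ff` → score (S512, F1903). Machine vertices: (235.06,32.89) → (232.03,23.07) → (221.76,22.93) → (218.44,32.65) → (226.66,38.81) → (235.06,32.89). Closed: final G1 returns to the first vertex.

**Shape 3** — `<path>` quadratic bezier, stroke `#000000` → engrave (S386, F3210). Control points (SVG): P0=(154.92,55.58), P1=(166.52,96.02), P2=(108.21,109.70); sampled at t=k/3. Machine vertices: (154.92,97.17) → (154.89,73.18) → (139.32,55.14) → (108.21,43.05). Open path.

**Shape 4** — `<path>` quadratic bezier, stroke `#000000` → engrave (S386, F3210). Control points (SVG): P0=(14.95,28.52), P1=(33.81,53.16), P2=(122.16,29.82); sampled at t=k/3. Machine vertices: (14.95,124.23) → (35.24,113.13) → (70.98,112.70) → (122.16,122.93). Open path.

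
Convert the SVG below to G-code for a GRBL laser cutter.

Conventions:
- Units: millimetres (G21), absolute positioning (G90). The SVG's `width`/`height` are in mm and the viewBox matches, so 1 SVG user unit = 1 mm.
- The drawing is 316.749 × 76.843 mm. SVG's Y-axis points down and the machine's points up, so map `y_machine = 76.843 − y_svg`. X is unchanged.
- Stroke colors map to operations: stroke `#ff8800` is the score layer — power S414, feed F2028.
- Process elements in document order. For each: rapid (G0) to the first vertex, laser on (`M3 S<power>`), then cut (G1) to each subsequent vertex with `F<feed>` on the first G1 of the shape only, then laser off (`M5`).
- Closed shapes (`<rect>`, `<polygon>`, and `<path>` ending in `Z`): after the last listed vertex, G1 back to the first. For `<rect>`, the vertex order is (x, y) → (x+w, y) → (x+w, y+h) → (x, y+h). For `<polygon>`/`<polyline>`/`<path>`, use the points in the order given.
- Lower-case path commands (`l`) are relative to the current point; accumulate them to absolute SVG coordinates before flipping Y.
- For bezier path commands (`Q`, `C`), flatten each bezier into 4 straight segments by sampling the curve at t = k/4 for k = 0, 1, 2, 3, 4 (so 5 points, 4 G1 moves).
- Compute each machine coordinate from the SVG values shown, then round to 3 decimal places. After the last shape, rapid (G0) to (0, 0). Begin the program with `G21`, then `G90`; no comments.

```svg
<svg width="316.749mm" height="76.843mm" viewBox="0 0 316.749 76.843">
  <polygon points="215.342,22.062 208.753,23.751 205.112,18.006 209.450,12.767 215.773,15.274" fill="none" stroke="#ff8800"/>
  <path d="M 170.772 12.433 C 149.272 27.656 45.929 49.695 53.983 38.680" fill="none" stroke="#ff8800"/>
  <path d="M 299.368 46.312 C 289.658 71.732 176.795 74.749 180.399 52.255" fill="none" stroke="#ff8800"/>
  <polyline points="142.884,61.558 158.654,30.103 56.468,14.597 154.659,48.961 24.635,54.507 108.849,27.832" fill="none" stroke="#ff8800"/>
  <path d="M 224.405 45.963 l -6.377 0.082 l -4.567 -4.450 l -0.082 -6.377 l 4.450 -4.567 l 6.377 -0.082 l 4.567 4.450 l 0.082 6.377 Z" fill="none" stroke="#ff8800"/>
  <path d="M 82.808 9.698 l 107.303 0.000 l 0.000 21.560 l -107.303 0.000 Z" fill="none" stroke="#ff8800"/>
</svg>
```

viewBox `0 0 316.749 76.843` with mm width/height → 1 unit = 1 mm. Flip: y_m = 76.843 − y_svg.

**Shape 1** — `<polygon>` regular polygon, stroke `#ff8800` → score (S414, F2028). Machine vertices: (215.342,54.781) → (208.753,53.092) → (205.112,58.837) → (209.450,64.076) → (215.773,61.569) → (215.342,54.781). Closed: final G1 returns to the first vertex.

**Shape 2** — `<path>` cubic bezier, stroke `#ff8800` → score (S414, F2028). Control points (SVG): P0=(170.772,12.433), P1=(149.272,27.656), P2=(45.929,49.695), P3=(53.983,38.680); sampled at t=k/4. Machine vertices: (170.772,64.410) → (142.321,52.338) → (101.295,41.447) → (65.810,35.476) → (53.983,38.163). Open path.

**Shape 3** — `<path>` cubic bezier, stroke `#ff8800` → score (S414, F2028). Control points (SVG): P0=(299.368,46.312), P1=(289.658,71.732), P2=(176.795,74.749), P3=(180.399,52.255); sampled at t=k/4. Machine vertices: (299.368,30.531) → (276.176,15.715) → (234.891,9.592) → (196.102,12.452) → (180.399,24.588). Open path.

**Shape 4** — `<polyline>` open polyline, stroke `#ff8800` → score (S414, F2028). Machine vertices: (142.884,15.285) → (158.654,46.740) → (56.468,62.246) → (154.659,27.882) → (24.635,22.336) → (108.849,49.011). Open path.

**Shape 5** — `<path>` regular polygon, stroke `#ff8800` → score (S414, F2028). Machine vertices: (224.405,30.880) → (218.028,30.798) → (213.461,35.248) → (213.379,41.625) → (217.829,46.192) → (224.206,46.274) → (228.773,41.824) → (228.855,35.447) → (224.405,30.880). Closed: final G1 returns to the first vertex.

**Shape 6** — `<path>` rectangle, stroke `#ff8800` → score (S414, F2028). Machine vertices: (82.808,67.145) → (190.111,67.145) → (190.111,45.585) → (82.808,45.585) → (82.808,67.145). Closed: final G1 returns to the first vertex.

G21
G90
G0 X215.342 Y54.781
M3 S414
G1 X208.753 Y53.092 F2028
G1 X205.112 Y58.837
G1 X209.450 Y64.076
G1 X215.773 Y61.569
G1 X215.342 Y54.781
M5
G0 X170.772 Y64.410
M3 S414
G1 X142.321 Y52.338 F2028
G1 X101.295 Y41.447
G1 X65.810 Y35.476
G1 X53.983 Y38.163
M5
G0 X299.368 Y30.531
M3 S414
G1 X276.176 Y15.715 F2028
G1 X234.891 Y9.592
G1 X196.102 Y12.452
G1 X180.399 Y24.588
M5
G0 X142.884 Y15.285
M3 S414
G1 X158.654 Y46.740 F2028
G1 X56.468 Y62.246
G1 X154.659 Y27.882
G1 X24.635 Y22.336
G1 X108.849 Y49.011
M5
G0 X224.405 Y30.880
M3 S414
G1 X218.028 Y30.798 F2028
G1 X213.461 Y35.248
G1 X213.379 Y41.625
G1 X217.829 Y46.192
G1 X224.206 Y46.274
G1 X228.773 Y41.824
G1 X228.855 Y35.447
G1 X224.405 Y30.880
M5
G0 X82.808 Y67.145
M3 S414
G1 X190.111 Y67.145 F2028
G1 X190.111 Y45.585
G1 X82.808 Y45.585
G1 X82.808 Y67.145
M5
G0 X0.000 Y0.000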